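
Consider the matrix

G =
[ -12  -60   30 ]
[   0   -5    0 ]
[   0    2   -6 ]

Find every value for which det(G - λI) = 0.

Compute the characteristic polynomial p(λ) = det(λI - G).
Expanding along the first row, p(λ) = λ^3 + 23λ^2 + 162λ + 360.
Rational-root test: λ = -5 gives p(-5) = 0.
Dividing by (λ + 5) leaves λ^2 + 18λ + 72.
The quadratic factors as (λ + 12)·(λ + 6).
Eigenvalues: -12, -6, -5.

-12, -6, -5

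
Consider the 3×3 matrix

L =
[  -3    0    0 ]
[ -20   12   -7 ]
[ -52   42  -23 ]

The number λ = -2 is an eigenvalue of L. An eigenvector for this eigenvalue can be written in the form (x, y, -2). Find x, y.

We need (L + 2I)v = 0.
L + 2I = [[-1, 0, 0], [-20, 14, -7], [-52, 42, -21]].
Row 1: (-1)·x + (0)·y + (0)·-2 = 0
Row 2: (-20)·x + (14)·y + (-7)·-2 = 0
Row 3: (-52)·x + (42)·y + (-21)·-2 = 0
Solving gives x = 0, y = -1.
Check: L·(0, -1, -2) = (0, 2, 4) = -2·(0, -1, -2).

0, -1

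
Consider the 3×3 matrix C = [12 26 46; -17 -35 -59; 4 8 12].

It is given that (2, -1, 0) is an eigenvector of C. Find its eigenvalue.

Compute Cv: C·(2, -1, 0) = (-2, 1, 0).
Since Cv = λv, compare component 1: -2 = λ·2, so λ = -1.

-1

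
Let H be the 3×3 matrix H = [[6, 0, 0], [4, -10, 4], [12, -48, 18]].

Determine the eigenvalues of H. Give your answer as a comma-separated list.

2, 6, 6

The characteristic polynomial is p(s) = det(sI - H).
Cofactor expansion gives p(s) = s^3 - 14s^2 + 60s - 72.
Try s = 2: p(2) = 0, so 2 is a root.
Factor out (s - 2): p(s) = (s - 2)·(s^2 - 12s + 36).
The quadratic factor is (s - 6)^2.
Eigenvalues: 2, 6, 6.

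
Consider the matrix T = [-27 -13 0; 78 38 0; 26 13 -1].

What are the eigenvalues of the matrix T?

-1, -1, 12

The characteristic polynomial is p(λ) = det(λI - T).
Expanding the 3×3 determinant: p(λ) = λ^3 - 10λ^2 - 23λ - 12.
Rational-root test: λ = -1 gives p(-1) = 0.
Factor out (λ + 1): p(λ) = (λ + 1)·(λ^2 - 11λ - 12).
The quadratic factors as (λ + 1)·(λ - 12).
Eigenvalues: -1, -1, 12.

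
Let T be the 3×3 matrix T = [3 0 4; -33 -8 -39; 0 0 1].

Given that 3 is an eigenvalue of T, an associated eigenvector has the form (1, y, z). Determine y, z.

-3, 0

We need (T - 3I)v = 0.
T - 3I = [[0, 0, 4], [-33, -11, -39], [0, 0, -2]].
Row 1: (0)·1 + (0)·y + (4)·z = 0
Row 2: (-33)·1 + (-11)·y + (-39)·z = 0
Row 3: (0)·1 + (0)·y + (-2)·z = 0
Solving gives y = -3, z = 0.
Check: T·(1, -3, 0) = (3, -9, 0) = 3·(1, -3, 0).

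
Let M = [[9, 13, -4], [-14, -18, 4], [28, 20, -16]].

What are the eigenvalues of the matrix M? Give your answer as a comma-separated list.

-12, -8, -5

The characteristic polynomial is p(lambda) = det(lambda·I - M).
Expanding along the first row, p(lambda) = lambda^3 + 25·lambda^2 + 196·lambda + 480.
Since p(-5) = 0, lambda = -5 is a root.
Dividing by (lambda + 5) leaves lambda^2 + 20·lambda + 96.
The quadratic factors as (lambda + 12)·(lambda + 8).
Eigenvalues: -12, -8, -5.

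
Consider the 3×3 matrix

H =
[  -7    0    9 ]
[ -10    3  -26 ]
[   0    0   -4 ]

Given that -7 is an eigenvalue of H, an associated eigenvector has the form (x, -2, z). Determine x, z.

We need (H + 7I)v = 0.
H + 7I = [[0, 0, 9], [-10, 10, -26], [0, 0, 3]].
Row 1: (0)·x + (0)·-2 + (9)·z = 0
Row 2: (-10)·x + (10)·-2 + (-26)·z = 0
Row 3: (0)·x + (0)·-2 + (3)·z = 0
Solving gives x = -2, z = 0.
Check: H·(-2, -2, 0) = (14, 14, 0) = -7·(-2, -2, 0).

-2, 0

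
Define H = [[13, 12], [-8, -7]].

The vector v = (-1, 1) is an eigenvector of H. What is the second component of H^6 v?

First find the eigenvalue: Hv = (-1, 1) = 1·(-1, 1), so λ = 1.
Then H^6 v = λ^6·v = 1^6·(-1, 1) = 1·(-1, 1) = (-1, 1).

1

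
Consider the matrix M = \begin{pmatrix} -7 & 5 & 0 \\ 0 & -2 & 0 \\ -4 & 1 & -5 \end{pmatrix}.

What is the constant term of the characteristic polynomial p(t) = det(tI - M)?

p(0) = det(0·I − M) = det(−M) = (−1)^3·det(M).
det(M) = -70, so p(0) = 70.

70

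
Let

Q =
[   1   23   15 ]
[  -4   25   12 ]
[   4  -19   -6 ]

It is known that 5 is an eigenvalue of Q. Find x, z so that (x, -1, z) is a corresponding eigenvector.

-2, 1

We need (Q - 5I)v = 0.
Q - 5I = [[-4, 23, 15], [-4, 20, 12], [4, -19, -11]].
Row 1: (-4)·x + (23)·-1 + (15)·z = 0
Row 2: (-4)·x + (20)·-1 + (12)·z = 0
Row 3: (4)·x + (-19)·-1 + (-11)·z = 0
Solving gives x = -2, z = 1.
Check: Q·(-2, -1, 1) = (-10, -5, 5) = 5·(-2, -1, 1).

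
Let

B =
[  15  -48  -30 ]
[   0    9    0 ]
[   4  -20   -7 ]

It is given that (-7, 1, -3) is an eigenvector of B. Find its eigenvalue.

9

Compute Bv: B·(-7, 1, -3) = (-63, 9, -27).
Since Bv = λv, compare component 1: -63 = λ·-7, so λ = 9.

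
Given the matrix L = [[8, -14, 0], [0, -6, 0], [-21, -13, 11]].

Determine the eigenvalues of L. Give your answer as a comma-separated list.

The characteristic polynomial is p(s) = det(sI - L).
Cofactor expansion gives p(s) = s^3 - 13s^2 - 26s + 528.
Try s = -6: p(-6) = 0, so -6 is a root.
Factor out (s + 6): p(s) = (s + 6)·(s^2 - 19s + 88).
The quadratic factors as (s - 8)·(s - 11).
Eigenvalues: -6, 8, 11.

-6, 8, 11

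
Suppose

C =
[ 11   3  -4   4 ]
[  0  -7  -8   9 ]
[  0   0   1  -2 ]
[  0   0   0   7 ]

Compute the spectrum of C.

C is upper triangular, so its eigenvalues are the diagonal entries.
Diagonal: 11, -7, 1, 7.

-7, 1, 7, 11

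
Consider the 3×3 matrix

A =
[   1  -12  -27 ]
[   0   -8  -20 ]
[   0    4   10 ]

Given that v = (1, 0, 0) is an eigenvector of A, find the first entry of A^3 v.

First find the eigenvalue: Av = (1, 0, 0) = 1·(1, 0, 0), so λ = 1.
Then A^3 v = λ^3·v = 1^3·(1, 0, 0) = 1·(1, 0, 0) = (1, 0, 0).

1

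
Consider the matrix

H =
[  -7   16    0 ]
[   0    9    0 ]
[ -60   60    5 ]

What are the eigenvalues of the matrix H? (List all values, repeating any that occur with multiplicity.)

-7, 5, 9

The characteristic polynomial is p(μ) = det(μI - H).
Cofactor expansion gives p(μ) = μ^3 - 7μ^2 - 53μ + 315.
Rational-root test: μ = 5 gives p(5) = 0.
Dividing by (μ - 5) leaves μ^2 - 2μ - 63.
The quadratic factors as (μ + 7)·(μ - 9).
Eigenvalues: -7, 5, 9.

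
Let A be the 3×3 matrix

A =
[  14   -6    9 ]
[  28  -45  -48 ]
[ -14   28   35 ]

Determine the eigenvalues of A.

Compute the characteristic polynomial p(t) = det(tI - A).
Expanding the 3×3 determinant: p(t) = t^3 - 4t^2 - 77t.
Try t = 11: p(11) = 0, so 11 is a root.
Factor out (t - 11): p(t) = (t - 11)·(t^2 + 7t).
The quadratic factors as (t + 7)·t.
Eigenvalues: -7, 0, 11.

-7, 0, 11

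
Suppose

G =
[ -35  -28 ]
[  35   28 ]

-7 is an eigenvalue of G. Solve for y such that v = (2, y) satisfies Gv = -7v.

We need (G + 7I)v = 0.
G + 7I = [[-28, -28], [35, 35]].
Row 1: (-28)·2 + (-28)·y = 0
Row 2: (35)·2 + (35)·y = 0
Solving gives y = -2.
Check: G·(2, -2) = (-14, 14) = -7·(2, -2).

-2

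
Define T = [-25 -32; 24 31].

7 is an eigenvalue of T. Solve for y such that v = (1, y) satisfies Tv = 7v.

We need (T - 7I)v = 0.
T - 7I = [[-32, -32], [24, 24]].
Row 1: (-32)·1 + (-32)·y = 0
Row 2: (24)·1 + (24)·y = 0
Solving gives y = -1.
Check: T·(1, -1) = (7, -7) = 7·(1, -1).

-1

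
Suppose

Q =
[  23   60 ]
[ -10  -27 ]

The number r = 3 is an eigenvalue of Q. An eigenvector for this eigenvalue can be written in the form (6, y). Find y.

We need (Q - 3I)v = 0.
Q - 3I = [[20, 60], [-10, -30]].
Row 1: (20)·6 + (60)·y = 0
Row 2: (-10)·6 + (-30)·y = 0
Solving gives y = -2.
Check: Q·(6, -2) = (18, -6) = 3·(6, -2).

-2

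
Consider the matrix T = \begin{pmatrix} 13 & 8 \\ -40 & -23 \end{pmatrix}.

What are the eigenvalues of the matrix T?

det(T - λI) = (13 - λ)(-23 - λ) - (8)·(-40) = λ^2 + 10λ + 21.
This factors as (λ + 7)·(λ + 3) = 0.
Eigenvalues: -7, -3.

-7, -3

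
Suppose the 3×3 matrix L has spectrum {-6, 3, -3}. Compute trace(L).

trace(L) is the sum of the eigenvalues: (-6) + (3) + (-3) = -6.

-6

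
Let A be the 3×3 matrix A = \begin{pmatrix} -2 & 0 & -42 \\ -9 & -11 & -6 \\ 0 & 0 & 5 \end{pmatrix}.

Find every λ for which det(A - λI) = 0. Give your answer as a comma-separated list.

Set up det(lambda·I - A) = 0.
Expanding along the first row, p(lambda) = lambda^3 + 8·lambda^2 - 43·lambda - 110.
Try lambda = 5: p(5) = 0, so 5 is a root.
Factor out (lambda - 5): p(lambda) = (lambda - 5)·(lambda^2 + 13·lambda + 22).
The quadratic factors as (lambda + 11)·(lambda + 2).
Eigenvalues: -11, -2, 5.

-11, -2, 5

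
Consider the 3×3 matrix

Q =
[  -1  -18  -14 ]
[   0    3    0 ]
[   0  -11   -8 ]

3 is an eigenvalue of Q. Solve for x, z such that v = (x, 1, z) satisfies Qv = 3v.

We need (Q - 3I)v = 0.
Q - 3I = [[-4, -18, -14], [0, 0, 0], [0, -11, -11]].
Row 1: (-4)·x + (-18)·1 + (-14)·z = 0
Row 2: (0)·x + (0)·1 + (0)·z = 0
Row 3: (0)·x + (-11)·1 + (-11)·z = 0
Solving gives x = -1, z = -1.
Check: Q·(-1, 1, -1) = (-3, 3, -3) = 3·(-1, 1, -1).

-1, -1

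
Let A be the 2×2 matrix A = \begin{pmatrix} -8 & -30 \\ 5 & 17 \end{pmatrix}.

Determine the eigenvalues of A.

det(A - λI) = (-8 - λ)(17 - λ) - (-30)·(5) = λ^2 - 9λ + 14.
This factors as (λ - 2)·(λ - 7) = 0.
Eigenvalues: 2, 7.

2, 7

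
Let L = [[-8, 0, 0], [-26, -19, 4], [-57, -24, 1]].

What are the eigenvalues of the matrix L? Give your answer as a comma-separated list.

-11, -8, -7

The characteristic polynomial is p(μ) = det(μI - L).
Expanding the 3×3 determinant: p(μ) = μ^3 + 26μ^2 + 221μ + 616.
Since p(-8) = 0, μ = -8 is a root.
Factor out (μ + 8): p(μ) = (μ + 8)·(μ^2 + 18μ + 77).
The quadratic factors as (μ + 11)·(μ + 7).
Eigenvalues: -11, -8, -7.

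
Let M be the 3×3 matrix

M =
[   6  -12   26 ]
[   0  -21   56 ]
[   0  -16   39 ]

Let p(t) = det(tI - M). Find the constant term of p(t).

p(t) = t^3 - 24t^2 + 185t - 462.
The constant term is -462.

-462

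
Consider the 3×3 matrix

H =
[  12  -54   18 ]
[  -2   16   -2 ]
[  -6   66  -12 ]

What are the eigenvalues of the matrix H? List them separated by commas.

-6, 10, 12

The characteristic polynomial is p(λ) = det(λI - H).
Cofactor expansion gives p(λ) = λ^3 - 16λ^2 - 12λ + 720.
Try λ = 10: p(10) = 0, so 10 is a root.
Dividing by (λ - 10) leaves λ^2 - 6λ - 72.
The quadratic factors as (λ + 6)·(λ - 12).
Eigenvalues: -6, 10, 12.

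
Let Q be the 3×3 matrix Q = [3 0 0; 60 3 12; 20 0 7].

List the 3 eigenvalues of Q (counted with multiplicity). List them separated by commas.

3, 3, 7

The characteristic polynomial is p(lambda) = det(lambda·I - Q).
Expanding the 3×3 determinant: p(lambda) = lambda^3 - 13·lambda^2 + 51·lambda - 63.
Since p(3) = 0, lambda = 3 is a root.
Dividing by (lambda - 3) leaves lambda^2 - 10·lambda + 21.
The quadratic factors as (lambda - 3)·(lambda - 7).
Eigenvalues: 3, 3, 7.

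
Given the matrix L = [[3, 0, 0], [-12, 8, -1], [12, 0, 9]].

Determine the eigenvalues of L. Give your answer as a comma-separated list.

Compute the characteristic polynomial p(λ) = det(λI - L).
Expanding the 3×3 determinant: p(λ) = λ^3 - 20λ^2 + 123λ - 216.
Since p(3) = 0, λ = 3 is a root.
Factor out (λ - 3): p(λ) = (λ - 3)·(λ^2 - 17λ + 72).
The quadratic factors as (λ - 8)·(λ - 9).
Eigenvalues: 3, 8, 9.

3, 8, 9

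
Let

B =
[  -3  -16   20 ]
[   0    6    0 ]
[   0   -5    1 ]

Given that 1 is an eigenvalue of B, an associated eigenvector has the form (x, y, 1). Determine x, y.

5, 0

We need (B - 1I)v = 0.
B - 1I = [[-4, -16, 20], [0, 5, 0], [0, -5, 0]].
Row 1: (-4)·x + (-16)·y + (20)·1 = 0
Row 2: (0)·x + (5)·y + (0)·1 = 0
Row 3: (0)·x + (-5)·y + (0)·1 = 0
Solving gives x = 5, y = 0.
Check: B·(5, 0, 1) = (5, 0, 1) = 1·(5, 0, 1).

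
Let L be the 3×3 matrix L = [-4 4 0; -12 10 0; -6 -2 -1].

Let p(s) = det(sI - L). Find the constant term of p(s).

p(s) = s^3 - 5s^2 + 2s + 8.
The constant term is 8.

8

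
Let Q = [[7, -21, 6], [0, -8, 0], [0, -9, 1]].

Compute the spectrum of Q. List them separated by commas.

Compute the characteristic polynomial p(λ) = det(λI - Q).
Cofactor expansion gives p(λ) = λ^3 - 57λ + 56.
Try λ = 7: p(7) = 0, so 7 is a root.
Dividing by (λ - 7) leaves λ^2 + 7λ - 8.
The quadratic factors as (λ + 8)·(λ - 1).
Eigenvalues: -8, 1, 7.

-8, 1, 7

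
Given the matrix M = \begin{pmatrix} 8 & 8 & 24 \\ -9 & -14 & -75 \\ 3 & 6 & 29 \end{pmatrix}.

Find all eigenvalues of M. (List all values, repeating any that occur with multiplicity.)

4, 8, 11

The characteristic polynomial is p(t) = det(tI - M).
Cofactor expansion gives p(t) = t^3 - 23t^2 + 164t - 352.
Rational-root test: t = 8 gives p(8) = 0.
Dividing by (t - 8) leaves t^2 - 15t + 44.
The quadratic factors as (t - 4)·(t - 11).
Eigenvalues: 4, 8, 11.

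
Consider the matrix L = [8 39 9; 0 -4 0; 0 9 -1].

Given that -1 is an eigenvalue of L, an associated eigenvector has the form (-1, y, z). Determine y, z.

We need (L + 1I)v = 0.
L + 1I = [[9, 39, 9], [0, -3, 0], [0, 9, 0]].
Row 1: (9)·-1 + (39)·y + (9)·z = 0
Row 2: (0)·-1 + (-3)·y + (0)·z = 0
Row 3: (0)·-1 + (9)·y + (0)·z = 0
Solving gives y = 0, z = 1.
Check: L·(-1, 0, 1) = (1, 0, -1) = -1·(-1, 0, 1).

0, 1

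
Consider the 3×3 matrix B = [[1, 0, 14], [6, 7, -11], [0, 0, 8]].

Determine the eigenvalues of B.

1, 7, 8

Compute the characteristic polynomial p(μ) = det(μI - B).
Cofactor expansion gives p(μ) = μ^3 - 16μ^2 + 71μ - 56.
Since p(7) = 0, μ = 7 is a root.
Factor out (μ - 7): p(μ) = (μ - 7)·(μ^2 - 9μ + 8).
The quadratic factors as (μ - 1)·(μ - 8).
Eigenvalues: 1, 7, 8.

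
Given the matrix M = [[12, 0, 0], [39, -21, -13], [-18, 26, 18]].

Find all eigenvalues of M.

-8, 5, 12

Compute the characteristic polynomial p(t) = det(tI - M).
Expanding along the first row, p(t) = t^3 - 9t^2 - 76t + 480.
Rational-root test: t = 12 gives p(12) = 0.
Factor out (t - 12): p(t) = (t - 12)·(t^2 + 3t - 40).
The quadratic factors as (t + 8)·(t - 5).
Eigenvalues: -8, 5, 12.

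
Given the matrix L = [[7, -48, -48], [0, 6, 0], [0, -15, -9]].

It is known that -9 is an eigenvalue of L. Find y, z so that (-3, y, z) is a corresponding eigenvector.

We need (L + 9I)v = 0.
L + 9I = [[16, -48, -48], [0, 15, 0], [0, -15, 0]].
Row 1: (16)·-3 + (-48)·y + (-48)·z = 0
Row 2: (0)·-3 + (15)·y + (0)·z = 0
Row 3: (0)·-3 + (-15)·y + (0)·z = 0
Solving gives y = 0, z = -1.
Check: L·(-3, 0, -1) = (27, 0, 9) = -9·(-3, 0, -1).

0, -1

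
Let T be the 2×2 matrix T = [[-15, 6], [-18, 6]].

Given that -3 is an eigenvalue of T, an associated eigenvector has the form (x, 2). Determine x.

We need (T + 3I)v = 0.
T + 3I = [[-12, 6], [-18, 9]].
Row 1: (-12)·x + (6)·2 = 0
Row 2: (-18)·x + (9)·2 = 0
Solving gives x = 1.
Check: T·(1, 2) = (-3, -6) = -3·(1, 2).

1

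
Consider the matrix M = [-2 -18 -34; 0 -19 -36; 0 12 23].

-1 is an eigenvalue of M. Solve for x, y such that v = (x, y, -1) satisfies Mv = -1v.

We need (M + 1I)v = 0.
M + 1I = [[-1, -18, -34], [0, -18, -36], [0, 12, 24]].
Row 1: (-1)·x + (-18)·y + (-34)·-1 = 0
Row 2: (0)·x + (-18)·y + (-36)·-1 = 0
Row 3: (0)·x + (12)·y + (24)·-1 = 0
Solving gives x = -2, y = 2.
Check: M·(-2, 2, -1) = (2, -2, 1) = -1·(-2, 2, -1).

-2, 2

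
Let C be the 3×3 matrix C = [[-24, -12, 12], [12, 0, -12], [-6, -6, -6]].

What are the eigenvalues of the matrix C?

The characteristic polynomial is p(μ) = det(μI - C).
Expanding along the first row, p(μ) = μ^3 + 30μ^2 + 288μ + 864.
Rational-root test: μ = -6 gives p(-6) = 0.
Factor out (μ + 6): p(μ) = (μ + 6)·(μ^2 + 24μ + 144).
The quadratic factor is (μ + 12)^2.
Eigenvalues: -12, -12, -6.

-12, -12, -6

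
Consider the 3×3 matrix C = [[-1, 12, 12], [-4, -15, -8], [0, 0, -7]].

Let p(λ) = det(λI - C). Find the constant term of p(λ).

441

p(λ) = λ^3 + 23λ^2 + 175λ + 441.
The constant term is 441.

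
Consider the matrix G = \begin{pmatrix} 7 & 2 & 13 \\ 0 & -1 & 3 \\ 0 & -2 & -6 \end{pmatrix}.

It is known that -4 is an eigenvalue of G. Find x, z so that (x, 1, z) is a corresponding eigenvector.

1, -1

We need (G + 4I)v = 0.
G + 4I = [[11, 2, 13], [0, 3, 3], [0, -2, -2]].
Row 1: (11)·x + (2)·1 + (13)·z = 0
Row 2: (0)·x + (3)·1 + (3)·z = 0
Row 3: (0)·x + (-2)·1 + (-2)·z = 0
Solving gives x = 1, z = -1.
Check: G·(1, 1, -1) = (-4, -4, 4) = -4·(1, 1, -1).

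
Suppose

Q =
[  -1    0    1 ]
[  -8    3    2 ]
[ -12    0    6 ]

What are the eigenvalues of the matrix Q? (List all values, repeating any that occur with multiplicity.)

Compute the characteristic polynomial p(r) = det(rI - Q).
Expanding along the first row, p(r) = r^3 - 8r^2 + 21r - 18.
Since p(2) = 0, r = 2 is a root.
Dividing by (r - 2) leaves r^2 - 6r + 9.
The quadratic factor is (r - 3)^2.
Eigenvalues: 2, 3, 3.

2, 3, 3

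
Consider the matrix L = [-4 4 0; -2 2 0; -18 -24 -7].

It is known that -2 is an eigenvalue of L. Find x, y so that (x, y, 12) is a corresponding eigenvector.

We need (L + 2I)v = 0.
L + 2I = [[-2, 4, 0], [-2, 4, 0], [-18, -24, -5]].
Row 1: (-2)·x + (4)·y + (0)·12 = 0
Row 2: (-2)·x + (4)·y + (0)·12 = 0
Row 3: (-18)·x + (-24)·y + (-5)·12 = 0
Solving gives x = -2, y = -1.
Check: L·(-2, -1, 12) = (4, 2, -24) = -2·(-2, -1, 12).

-2, -1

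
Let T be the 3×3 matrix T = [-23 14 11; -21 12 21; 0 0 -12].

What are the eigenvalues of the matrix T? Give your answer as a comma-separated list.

-12, -9, -2

The characteristic polynomial is p(r) = det(rI - T).
Expanding the 3×3 determinant: p(r) = r^3 + 23r^2 + 150r + 216.
Rational-root test: r = -12 gives p(-12) = 0.
Dividing by (r + 12) leaves r^2 + 11r + 18.
The quadratic factors as (r + 9)·(r + 2).
Eigenvalues: -12, -9, -2.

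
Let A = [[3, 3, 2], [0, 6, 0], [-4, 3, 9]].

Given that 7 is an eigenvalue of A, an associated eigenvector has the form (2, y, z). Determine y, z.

0, 4

We need (A - 7I)v = 0.
A - 7I = [[-4, 3, 2], [0, -1, 0], [-4, 3, 2]].
Row 1: (-4)·2 + (3)·y + (2)·z = 0
Row 2: (0)·2 + (-1)·y + (0)·z = 0
Row 3: (-4)·2 + (3)·y + (2)·z = 0
Solving gives y = 0, z = 4.
Check: A·(2, 0, 4) = (14, 0, 28) = 7·(2, 0, 4).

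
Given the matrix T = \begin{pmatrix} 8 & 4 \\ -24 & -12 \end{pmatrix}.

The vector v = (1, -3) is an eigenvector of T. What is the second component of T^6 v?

First find the eigenvalue: Tv = (-4, 12) = -4·(1, -3), so λ = -4.
Then T^6 v = λ^6·v = (-4)^6·(1, -3) = 4096·(1, -3) = (4096, -12288).

-12288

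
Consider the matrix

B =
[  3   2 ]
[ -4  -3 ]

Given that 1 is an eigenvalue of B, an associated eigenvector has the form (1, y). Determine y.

-1

We need (B - 1I)v = 0.
B - 1I = [[2, 2], [-4, -4]].
Row 1: (2)·1 + (2)·y = 0
Row 2: (-4)·1 + (-4)·y = 0
Solving gives y = -1.
Check: B·(1, -1) = (1, -1) = 1·(1, -1).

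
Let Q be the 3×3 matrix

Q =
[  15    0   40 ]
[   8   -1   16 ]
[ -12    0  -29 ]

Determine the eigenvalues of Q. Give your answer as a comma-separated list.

The characteristic polynomial is p(μ) = det(μI - Q).
Expanding along the first row, p(μ) = μ^3 + 15μ^2 + 59μ + 45.
Try μ = -5: p(-5) = 0, so -5 is a root.
Factor out (μ + 5): p(μ) = (μ + 5)·(μ^2 + 10μ + 9).
The quadratic factors as (μ + 9)·(μ + 1).
Eigenvalues: -9, -5, -1.

-9, -5, -1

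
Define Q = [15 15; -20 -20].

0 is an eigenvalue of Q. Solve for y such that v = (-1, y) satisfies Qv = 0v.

We need (Q)v = 0.
Q = [[15, 15], [-20, -20]].
Row 1: (15)·-1 + (15)·y = 0
Row 2: (-20)·-1 + (-20)·y = 0
Solving gives y = 1.
Check: Q·(-1, 1) = (0, 0) = 0·(-1, 1).

1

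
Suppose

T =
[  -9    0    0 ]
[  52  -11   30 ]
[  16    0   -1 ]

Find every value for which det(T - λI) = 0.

-11, -9, -1

Compute the characteristic polynomial p(lambda) = det(lambda·I - T).
Expanding the 3×3 determinant: p(lambda) = lambda^3 + 21·lambda^2 + 119·lambda + 99.
Try lambda = -9: p(-9) = 0, so -9 is a root.
Factor out (lambda + 9): p(lambda) = (lambda + 9)·(lambda^2 + 12·lambda + 11).
The quadratic factors as (lambda + 11)·(lambda + 1).
Eigenvalues: -11, -9, -1.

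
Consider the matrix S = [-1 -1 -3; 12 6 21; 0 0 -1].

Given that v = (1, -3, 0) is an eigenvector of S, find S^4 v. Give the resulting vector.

First find the eigenvalue: Sv = (2, -6, 0) = 2·(1, -3, 0), so λ = 2.
Then S^4 v = λ^4·v = 2^4·(1, -3, 0) = 16·(1, -3, 0) = (16, -48, 0).

(16, -48, 0)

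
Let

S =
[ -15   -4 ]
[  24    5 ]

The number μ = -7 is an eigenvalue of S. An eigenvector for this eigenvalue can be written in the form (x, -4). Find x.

We need (S + 7I)v = 0.
S + 7I = [[-8, -4], [24, 12]].
Row 1: (-8)·x + (-4)·-4 = 0
Row 2: (24)·x + (12)·-4 = 0
Solving gives x = 2.
Check: S·(2, -4) = (-14, 28) = -7·(2, -4).

2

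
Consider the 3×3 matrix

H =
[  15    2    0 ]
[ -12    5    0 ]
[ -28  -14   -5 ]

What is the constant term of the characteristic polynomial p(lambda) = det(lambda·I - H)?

495

p(0) = det(0·I − H) = det(−H) = (−1)^3·det(H).
det(H) = -495, so p(0) = 495.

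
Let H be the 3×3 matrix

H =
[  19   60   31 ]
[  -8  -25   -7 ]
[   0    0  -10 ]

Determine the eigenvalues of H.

-10, -5, -1

Set up det(sI - H) = 0.
Expanding the 3×3 determinant: p(s) = s^3 + 16s^2 + 65s + 50.
Since p(-5) = 0, s = -5 is a root.
Factor out (s + 5): p(s) = (s + 5)·(s^2 + 11s + 10).
The quadratic factors as (s + 10)·(s + 1).
Eigenvalues: -10, -5, -1.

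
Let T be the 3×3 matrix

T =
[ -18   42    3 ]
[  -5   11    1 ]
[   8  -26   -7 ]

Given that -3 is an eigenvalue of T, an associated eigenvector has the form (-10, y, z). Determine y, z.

-4, 6

We need (T + 3I)v = 0.
T + 3I = [[-15, 42, 3], [-5, 14, 1], [8, -26, -4]].
Row 1: (-15)·-10 + (42)·y + (3)·z = 0
Row 2: (-5)·-10 + (14)·y + (1)·z = 0
Row 3: (8)·-10 + (-26)·y + (-4)·z = 0
Solving gives y = -4, z = 6.
Check: T·(-10, -4, 6) = (30, 12, -18) = -3·(-10, -4, 6).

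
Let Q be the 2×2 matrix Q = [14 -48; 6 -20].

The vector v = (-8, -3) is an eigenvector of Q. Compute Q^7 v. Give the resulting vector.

(131072, 49152)

First find the eigenvalue: Qv = (32, 12) = -4·(-8, -3), so λ = -4.
Then Q^7 v = λ^7·v = (-4)^7·(-8, -3) = -16384·(-8, -3) = (131072, 49152).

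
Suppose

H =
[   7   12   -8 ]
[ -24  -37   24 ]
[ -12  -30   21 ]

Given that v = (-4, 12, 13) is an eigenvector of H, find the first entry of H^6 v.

First find the eigenvalue: Hv = (12, -36, -39) = -3·(-4, 12, 13), so λ = -3.
Then H^6 v = λ^6·v = (-3)^6·(-4, 12, 13) = 729·(-4, 12, 13) = (-2916, 8748, 9477).

-2916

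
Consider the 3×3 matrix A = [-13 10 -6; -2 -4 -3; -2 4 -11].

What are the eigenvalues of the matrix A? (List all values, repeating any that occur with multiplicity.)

Compute the characteristic polynomial p(r) = det(rI - A).
Expanding along the first row, p(r) = r^3 + 28r^2 + 259r + 792.
Rational-root test: r = -8 gives p(-8) = 0.
Factor out (r + 8): p(r) = (r + 8)·(r^2 + 20r + 99).
The quadratic factors as (r + 11)·(r + 9).
Eigenvalues: -11, -9, -8.

-11, -9, -8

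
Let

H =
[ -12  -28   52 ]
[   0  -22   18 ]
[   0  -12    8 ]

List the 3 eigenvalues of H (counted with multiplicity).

Compute the characteristic polynomial p(lambda) = det(lambda·I - H).
Cofactor expansion gives p(lambda) = lambda^3 + 26·lambda^2 + 208·lambda + 480.
Try lambda = -4: p(-4) = 0, so -4 is a root.
Dividing by (lambda + 4) leaves lambda^2 + 22·lambda + 120.
The quadratic factors as (lambda + 12)·(lambda + 10).
Eigenvalues: -12, -10, -4.

-12, -10, -4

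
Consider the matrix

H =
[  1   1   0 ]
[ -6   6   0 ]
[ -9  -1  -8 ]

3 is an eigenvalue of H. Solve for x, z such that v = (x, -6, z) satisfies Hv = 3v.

We need (H - 3I)v = 0.
H - 3I = [[-2, 1, 0], [-6, 3, 0], [-9, -1, -11]].
Row 1: (-2)·x + (1)·-6 + (0)·z = 0
Row 2: (-6)·x + (3)·-6 + (0)·z = 0
Row 3: (-9)·x + (-1)·-6 + (-11)·z = 0
Solving gives x = -3, z = 3.
Check: H·(-3, -6, 3) = (-9, -18, 9) = 3·(-3, -6, 3).

-3, 3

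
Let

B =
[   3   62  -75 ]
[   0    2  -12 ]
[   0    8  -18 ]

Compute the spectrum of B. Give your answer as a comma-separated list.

The characteristic polynomial is p(μ) = det(μI - B).
Cofactor expansion gives p(μ) = μ^3 + 13μ^2 + 12μ - 180.
Rational-root test: μ = -6 gives p(-6) = 0.
Dividing by (μ + 6) leaves μ^2 + 7μ - 30.
The quadratic factors as (μ + 10)·(μ - 3).
Eigenvalues: -10, -6, 3.

-10, -6, 3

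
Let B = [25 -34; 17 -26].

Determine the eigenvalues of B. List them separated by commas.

-9, 8

det(B - sI) = (25 - s)(-26 - s) - (-34)·(17) = s^2 + s - 72.
This factors as (s + 9)·(s - 8) = 0.
Eigenvalues: -9, 8.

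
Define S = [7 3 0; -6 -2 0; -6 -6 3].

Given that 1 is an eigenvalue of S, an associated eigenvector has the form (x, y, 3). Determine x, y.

We need (S - 1I)v = 0.
S - 1I = [[6, 3, 0], [-6, -3, 0], [-6, -6, 2]].
Row 1: (6)·x + (3)·y + (0)·3 = 0
Row 2: (-6)·x + (-3)·y + (0)·3 = 0
Row 3: (-6)·x + (-6)·y + (2)·3 = 0
Solving gives x = -1, y = 2.
Check: S·(-1, 2, 3) = (-1, 2, 3) = 1·(-1, 2, 3).

-1, 2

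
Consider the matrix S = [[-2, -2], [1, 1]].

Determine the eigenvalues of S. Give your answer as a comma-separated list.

det(S - sI) = (-2 - s)(1 - s) - (-2)·(1) = s^2 + s.
This factors as (s + 1)·s = 0.
Eigenvalues: -1, 0.

-1, 0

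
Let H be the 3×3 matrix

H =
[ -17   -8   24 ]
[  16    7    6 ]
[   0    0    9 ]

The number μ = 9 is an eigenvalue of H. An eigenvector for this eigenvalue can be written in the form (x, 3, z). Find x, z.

0, 1

We need (H - 9I)v = 0.
H - 9I = [[-26, -8, 24], [16, -2, 6], [0, 0, 0]].
Row 1: (-26)·x + (-8)·3 + (24)·z = 0
Row 2: (16)·x + (-2)·3 + (6)·z = 0
Row 3: (0)·x + (0)·3 + (0)·z = 0
Solving gives x = 0, z = 1.
Check: H·(0, 3, 1) = (0, 27, 9) = 9·(0, 3, 1).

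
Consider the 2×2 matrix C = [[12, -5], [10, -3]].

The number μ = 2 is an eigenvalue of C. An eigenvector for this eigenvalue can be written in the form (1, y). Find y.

We need (C - 2I)v = 0.
C - 2I = [[10, -5], [10, -5]].
Row 1: (10)·1 + (-5)·y = 0
Row 2: (10)·1 + (-5)·y = 0
Solving gives y = 2.
Check: C·(1, 2) = (2, 4) = 2·(1, 2).

2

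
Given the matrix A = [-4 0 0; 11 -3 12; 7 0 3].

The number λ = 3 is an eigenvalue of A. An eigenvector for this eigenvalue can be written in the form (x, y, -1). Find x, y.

0, -2

We need (A - 3I)v = 0.
A - 3I = [[-7, 0, 0], [11, -6, 12], [7, 0, 0]].
Row 1: (-7)·x + (0)·y + (0)·-1 = 0
Row 2: (11)·x + (-6)·y + (12)·-1 = 0
Row 3: (7)·x + (0)·y + (0)·-1 = 0
Solving gives x = 0, y = -2.
Check: A·(0, -2, -1) = (0, -6, -3) = 3·(0, -2, -1).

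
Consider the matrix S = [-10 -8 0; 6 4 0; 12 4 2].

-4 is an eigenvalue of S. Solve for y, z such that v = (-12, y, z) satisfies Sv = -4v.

We need (S + 4I)v = 0.
S + 4I = [[-6, -8, 0], [6, 8, 0], [12, 4, 6]].
Row 1: (-6)·-12 + (-8)·y + (0)·z = 0
Row 2: (6)·-12 + (8)·y + (0)·z = 0
Row 3: (12)·-12 + (4)·y + (6)·z = 0
Solving gives y = 9, z = 18.
Check: S·(-12, 9, 18) = (48, -36, -72) = -4·(-12, 9, 18).

9, 18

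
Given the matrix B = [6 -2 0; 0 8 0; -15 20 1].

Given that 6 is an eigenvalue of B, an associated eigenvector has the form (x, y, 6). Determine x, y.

-2, 0

We need (B - 6I)v = 0.
B - 6I = [[0, -2, 0], [0, 2, 0], [-15, 20, -5]].
Row 1: (0)·x + (-2)·y + (0)·6 = 0
Row 2: (0)·x + (2)·y + (0)·6 = 0
Row 3: (-15)·x + (20)·y + (-5)·6 = 0
Solving gives x = -2, y = 0.
Check: B·(-2, 0, 6) = (-12, 0, 36) = 6·(-2, 0, 6).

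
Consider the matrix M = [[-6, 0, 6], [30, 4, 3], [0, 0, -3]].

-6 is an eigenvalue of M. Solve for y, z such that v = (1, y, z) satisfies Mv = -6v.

-3, 0

We need (M + 6I)v = 0.
M + 6I = [[0, 0, 6], [30, 10, 3], [0, 0, 3]].
Row 1: (0)·1 + (0)·y + (6)·z = 0
Row 2: (30)·1 + (10)·y + (3)·z = 0
Row 3: (0)·1 + (0)·y + (3)·z = 0
Solving gives y = -3, z = 0.
Check: M·(1, -3, 0) = (-6, 18, 0) = -6·(1, -3, 0).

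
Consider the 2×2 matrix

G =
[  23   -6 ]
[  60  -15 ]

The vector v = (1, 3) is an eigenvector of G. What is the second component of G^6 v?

46875

First find the eigenvalue: Gv = (5, 15) = 5·(1, 3), so λ = 5.
Then G^6 v = λ^6·v = 5^6·(1, 3) = 15625·(1, 3) = (15625, 46875).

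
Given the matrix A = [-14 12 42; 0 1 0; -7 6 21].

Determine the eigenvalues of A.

0, 1, 7

Set up det(μI - A) = 0.
Expanding the 3×3 determinant: p(μ) = μ^3 - 8μ^2 + 7μ.
Try μ = 1: p(1) = 0, so 1 is a root.
Dividing by (μ - 1) leaves μ^2 - 7μ.
The quadratic factors as μ·(μ - 7).
Eigenvalues: 0, 1, 7.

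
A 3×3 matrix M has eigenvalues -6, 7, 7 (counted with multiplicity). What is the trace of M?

trace(M) is the sum of the eigenvalues: (-6) + (7) + (7) = 8.

8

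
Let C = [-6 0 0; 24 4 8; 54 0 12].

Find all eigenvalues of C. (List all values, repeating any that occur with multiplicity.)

The characteristic polynomial is p(λ) = det(λI - C).
Cofactor expansion gives p(λ) = λ^3 - 10λ^2 - 48λ + 288.
Try λ = 4: p(4) = 0, so 4 is a root.
Dividing by (λ - 4) leaves λ^2 - 6λ - 72.
The quadratic factors as (λ + 6)·(λ - 12).
Eigenvalues: -6, 4, 12.

-6, 4, 12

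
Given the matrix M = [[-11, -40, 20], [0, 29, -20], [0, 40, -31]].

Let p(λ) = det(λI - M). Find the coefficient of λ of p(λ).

-77

p(λ) = λ^3 + 13λ^2 - 77λ - 1089.
The coefficient of λ is -77.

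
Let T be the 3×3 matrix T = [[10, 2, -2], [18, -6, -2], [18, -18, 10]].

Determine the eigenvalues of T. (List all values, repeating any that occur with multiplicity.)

The characteristic polynomial is p(r) = det(rI - T).
Cofactor expansion gives p(r) = r^3 - 14r^2 - 56r + 960.
Try r = 10: p(10) = 0, so 10 is a root.
Dividing by (r - 10) leaves r^2 - 4r - 96.
The quadratic factors as (r + 8)·(r - 12).
Eigenvalues: -8, 10, 12.

-8, 10, 12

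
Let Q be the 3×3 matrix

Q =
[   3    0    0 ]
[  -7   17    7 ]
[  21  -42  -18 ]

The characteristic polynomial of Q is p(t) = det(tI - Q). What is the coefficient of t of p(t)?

p(t) = t^3 - 2t^2 - 15t + 36.
The coefficient of t is -15.

-15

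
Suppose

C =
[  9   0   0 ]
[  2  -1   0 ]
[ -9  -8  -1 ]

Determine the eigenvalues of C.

C is lower triangular, so its eigenvalues are the diagonal entries.
Diagonal: 9, -1, -1.

-1, -1, 9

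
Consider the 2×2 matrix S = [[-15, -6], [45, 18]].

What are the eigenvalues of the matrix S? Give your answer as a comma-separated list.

det(S - lambda·I) = (-15 - lambda)(18 - lambda) - (-6)·(45) = lambda^2 - 3·lambda.
This factors as lambda·(lambda - 3) = 0.
Eigenvalues: 0, 3.

0, 3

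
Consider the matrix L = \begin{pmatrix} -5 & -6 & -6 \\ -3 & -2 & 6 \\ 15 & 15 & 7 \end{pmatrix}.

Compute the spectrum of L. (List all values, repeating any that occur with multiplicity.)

-8, 1, 7

Set up det(tI - L) = 0.
Cofactor expansion gives p(t) = t^3 - 57t + 56.
Rational-root test: t = 1 gives p(1) = 0.
Factor out (t - 1): p(t) = (t - 1)·(t^2 + t - 56).
The quadratic factors as (t + 8)·(t - 7).
Eigenvalues: -8, 1, 7.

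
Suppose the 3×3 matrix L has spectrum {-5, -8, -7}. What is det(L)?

-280

det(L) is the product of the eigenvalues: (-5) · (-8) · (-7) = -280.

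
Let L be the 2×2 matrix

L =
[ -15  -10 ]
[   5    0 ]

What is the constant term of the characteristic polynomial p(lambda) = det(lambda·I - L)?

p(0) = det(0·I − L) = det(−L) = (−1)^2·det(L).
det(L) = 50, so p(0) = 50.

50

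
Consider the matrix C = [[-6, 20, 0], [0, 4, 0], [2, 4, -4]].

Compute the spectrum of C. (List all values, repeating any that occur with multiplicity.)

-6, -4, 4

The characteristic polynomial is p(t) = det(tI - C).
Cofactor expansion gives p(t) = t^3 + 6t^2 - 16t - 96.
Since p(-4) = 0, t = -4 is a root.
Factor out (t + 4): p(t) = (t + 4)·(t^2 + 2t - 24).
The quadratic factors as (t + 6)·(t - 4).
Eigenvalues: -6, -4, 4.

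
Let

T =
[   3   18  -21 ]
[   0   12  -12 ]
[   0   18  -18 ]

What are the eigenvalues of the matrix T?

Compute the characteristic polynomial p(s) = det(sI - T).
Expanding the 3×3 determinant: p(s) = s^3 + 3s^2 - 18s.
Rational-root test: s = -6 gives p(-6) = 0.
Factor out (s + 6): p(s) = (s + 6)·(s^2 - 3s).
The quadratic factors as s·(s - 3).
Eigenvalues: -6, 0, 3.

-6, 0, 3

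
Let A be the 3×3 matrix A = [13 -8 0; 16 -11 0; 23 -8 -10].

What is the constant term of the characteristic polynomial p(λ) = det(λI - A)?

-150

p(0) = det(0·I − A) = det(−A) = (−1)^3·det(A).
det(A) = 150, so p(0) = -150.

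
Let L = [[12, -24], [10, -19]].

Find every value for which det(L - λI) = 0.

-4, -3

det(L - rI) = (12 - r)(-19 - r) - (-24)·(10) = r^2 + 7r + 12.
This factors as (r + 4)·(r + 3) = 0.
Eigenvalues: -4, -3.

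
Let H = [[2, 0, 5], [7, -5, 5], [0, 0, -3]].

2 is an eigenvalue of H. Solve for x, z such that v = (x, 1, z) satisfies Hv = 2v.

1, 0

We need (H - 2I)v = 0.
H - 2I = [[0, 0, 5], [7, -7, 5], [0, 0, -5]].
Row 1: (0)·x + (0)·1 + (5)·z = 0
Row 2: (7)·x + (-7)·1 + (5)·z = 0
Row 3: (0)·x + (0)·1 + (-5)·z = 0
Solving gives x = 1, z = 0.
Check: H·(1, 1, 0) = (2, 2, 0) = 2·(1, 1, 0).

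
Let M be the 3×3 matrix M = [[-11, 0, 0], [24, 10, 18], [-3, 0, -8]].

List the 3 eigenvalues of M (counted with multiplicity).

-11, -8, 10

The characteristic polynomial is p(lambda) = det(lambda·I - M).
Expanding the 3×3 determinant: p(lambda) = lambda^3 + 9·lambda^2 - 102·lambda - 880.
Rational-root test: lambda = -8 gives p(-8) = 0.
Factor out (lambda + 8): p(lambda) = (lambda + 8)·(lambda^2 + lambda - 110).
The quadratic factors as (lambda + 11)·(lambda - 10).
Eigenvalues: -11, -8, 10.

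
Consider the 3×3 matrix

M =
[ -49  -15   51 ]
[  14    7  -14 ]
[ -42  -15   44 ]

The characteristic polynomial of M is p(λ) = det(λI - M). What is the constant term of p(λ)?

p(λ) = λ^3 - 2λ^2 - 49λ + 98.
The constant term is 98.

98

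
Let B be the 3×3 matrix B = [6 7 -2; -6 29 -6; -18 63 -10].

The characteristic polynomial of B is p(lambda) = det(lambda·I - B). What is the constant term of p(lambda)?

p(lambda) = lambda^3 - 25·lambda^2 + 208·lambda - 576.
The constant term is -576.

-576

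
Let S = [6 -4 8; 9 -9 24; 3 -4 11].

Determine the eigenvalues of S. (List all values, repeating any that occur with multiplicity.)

2, 3, 3

Compute the characteristic polynomial p(t) = det(tI - S).
Cofactor expansion gives p(t) = t^3 - 8t^2 + 21t - 18.
Try t = 3: p(3) = 0, so 3 is a root.
Factor out (t - 3): p(t) = (t - 3)·(t^2 - 5t + 6).
The quadratic factors as (t - 2)·(t - 3).
Eigenvalues: 2, 3, 3.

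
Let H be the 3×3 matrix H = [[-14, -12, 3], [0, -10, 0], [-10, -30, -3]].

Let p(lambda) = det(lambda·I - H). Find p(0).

p(0) = det(0·I − H) = det(−H) = (−1)^3·det(H).
det(H) = -720, so p(0) = 720.

720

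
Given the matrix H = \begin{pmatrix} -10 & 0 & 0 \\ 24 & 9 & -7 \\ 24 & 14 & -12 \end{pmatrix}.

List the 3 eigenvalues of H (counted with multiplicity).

Compute the characteristic polynomial p(s) = det(sI - H).
Expanding along the first row, p(s) = s^3 + 13s^2 + 20s - 100.
Rational-root test: s = 2 gives p(2) = 0.
Dividing by (s - 2) leaves s^2 + 15s + 50.
The quadratic factors as (s + 10)·(s + 5).
Eigenvalues: -10, -5, 2.

-10, -5, 2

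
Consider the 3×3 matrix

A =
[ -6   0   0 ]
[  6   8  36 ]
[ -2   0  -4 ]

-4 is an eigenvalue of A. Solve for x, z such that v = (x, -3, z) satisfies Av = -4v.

We need (A + 4I)v = 0.
A + 4I = [[-2, 0, 0], [6, 12, 36], [-2, 0, 0]].
Row 1: (-2)·x + (0)·-3 + (0)·z = 0
Row 2: (6)·x + (12)·-3 + (36)·z = 0
Row 3: (-2)·x + (0)·-3 + (0)·z = 0
Solving gives x = 0, z = 1.
Check: A·(0, -3, 1) = (0, 12, -4) = -4·(0, -3, 1).

0, 1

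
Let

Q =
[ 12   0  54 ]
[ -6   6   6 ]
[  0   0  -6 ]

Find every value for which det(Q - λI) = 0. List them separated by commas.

Set up det(sI - Q) = 0.
Expanding the 3×3 determinant: p(s) = s^3 - 12s^2 - 36s + 432.
Rational-root test: s = -6 gives p(-6) = 0.
Dividing by (s + 6) leaves s^2 - 18s + 72.
The quadratic factors as (s - 6)·(s - 12).
Eigenvalues: -6, 6, 12.

-6, 6, 12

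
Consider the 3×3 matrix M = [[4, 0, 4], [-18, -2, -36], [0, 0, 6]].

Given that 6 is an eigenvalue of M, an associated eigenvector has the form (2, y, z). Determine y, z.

-9, 1

We need (M - 6I)v = 0.
M - 6I = [[-2, 0, 4], [-18, -8, -36], [0, 0, 0]].
Row 1: (-2)·2 + (0)·y + (4)·z = 0
Row 2: (-18)·2 + (-8)·y + (-36)·z = 0
Row 3: (0)·2 + (0)·y + (0)·z = 0
Solving gives y = -9, z = 1.
Check: M·(2, -9, 1) = (12, -54, 6) = 6·(2, -9, 1).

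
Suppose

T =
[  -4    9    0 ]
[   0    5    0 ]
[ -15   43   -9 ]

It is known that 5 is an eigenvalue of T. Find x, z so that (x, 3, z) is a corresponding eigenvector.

3, 6

We need (T - 5I)v = 0.
T - 5I = [[-9, 9, 0], [0, 0, 0], [-15, 43, -14]].
Row 1: (-9)·x + (9)·3 + (0)·z = 0
Row 2: (0)·x + (0)·3 + (0)·z = 0
Row 3: (-15)·x + (43)·3 + (-14)·z = 0
Solving gives x = 3, z = 6.
Check: T·(3, 3, 6) = (15, 15, 30) = 5·(3, 3, 6).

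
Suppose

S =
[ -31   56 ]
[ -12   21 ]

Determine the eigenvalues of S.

det(S - λI) = (-31 - λ)(21 - λ) - (56)·(-12) = λ^2 + 10λ + 21.
This factors as (λ + 7)·(λ + 3) = 0.
Eigenvalues: -7, -3.

-7, -3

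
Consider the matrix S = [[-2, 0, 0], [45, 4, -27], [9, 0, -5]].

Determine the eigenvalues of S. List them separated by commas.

The characteristic polynomial is p(r) = det(rI - S).
Expanding along the first row, p(r) = r^3 + 3r^2 - 18r - 40.
Rational-root test: r = 4 gives p(4) = 0.
Dividing by (r - 4) leaves r^2 + 7r + 10.
The quadratic factors as (r + 5)·(r + 2).
Eigenvalues: -5, -2, 4.

-5, -2, 4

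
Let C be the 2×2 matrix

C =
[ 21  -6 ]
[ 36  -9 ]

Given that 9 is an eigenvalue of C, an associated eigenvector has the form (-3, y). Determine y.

-6

We need (C - 9I)v = 0.
C - 9I = [[12, -6], [36, -18]].
Row 1: (12)·-3 + (-6)·y = 0
Row 2: (36)·-3 + (-18)·y = 0
Solving gives y = -6.
Check: C·(-3, -6) = (-27, -54) = 9·(-3, -6).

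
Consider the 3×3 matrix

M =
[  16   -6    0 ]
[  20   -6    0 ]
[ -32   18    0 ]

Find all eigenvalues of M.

Compute the characteristic polynomial p(r) = det(rI - M).
Cofactor expansion gives p(r) = r^3 - 10r^2 + 24r.
Try r = 0: p(0) = 0, so 0 is a root.
Dividing by r leaves r^2 - 10r + 24.
The quadratic factors as (r - 4)·(r - 6).
Eigenvalues: 0, 4, 6.

0, 4, 6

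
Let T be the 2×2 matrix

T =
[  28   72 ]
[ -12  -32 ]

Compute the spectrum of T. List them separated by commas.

-8, 4

det(T - λI) = (28 - λ)(-32 - λ) - (72)·(-12) = λ^2 + 4λ - 32.
This factors as (λ + 8)·(λ - 4) = 0.
Eigenvalues: -8, 4.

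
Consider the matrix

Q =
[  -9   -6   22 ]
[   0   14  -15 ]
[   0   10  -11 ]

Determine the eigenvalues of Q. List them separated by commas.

The characteristic polynomial is p(μ) = det(μI - Q).
Expanding along the first row, p(μ) = μ^3 + 6μ^2 - 31μ - 36.
Rational-root test: μ = -1 gives p(-1) = 0.
Dividing by (μ + 1) leaves μ^2 + 5μ - 36.
The quadratic factors as (μ + 9)·(μ - 4).
Eigenvalues: -9, -1, 4.

-9, -1, 4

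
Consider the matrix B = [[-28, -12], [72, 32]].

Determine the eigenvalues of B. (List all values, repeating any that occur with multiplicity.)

det(B - λI) = (-28 - λ)(32 - λ) - (-12)·(72) = λ^2 - 4λ - 32.
This factors as (λ + 4)·(λ - 8) = 0.
Eigenvalues: -4, 8.

-4, 8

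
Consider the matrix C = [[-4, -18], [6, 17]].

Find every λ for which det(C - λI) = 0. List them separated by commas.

5, 8

det(C - tI) = (-4 - t)(17 - t) - (-18)·(6) = t^2 - 13t + 40.
This factors as (t - 5)·(t - 8) = 0.
Eigenvalues: 5, 8.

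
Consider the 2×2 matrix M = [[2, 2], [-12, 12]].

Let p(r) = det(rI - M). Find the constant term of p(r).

48

p(r) = r^2 - 14r + 48.
The constant term is 48.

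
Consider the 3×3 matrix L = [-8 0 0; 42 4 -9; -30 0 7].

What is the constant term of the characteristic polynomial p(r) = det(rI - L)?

p(0) = det(0·I − L) = det(−L) = (−1)^3·det(L).
det(L) = -224, so p(0) = 224.

224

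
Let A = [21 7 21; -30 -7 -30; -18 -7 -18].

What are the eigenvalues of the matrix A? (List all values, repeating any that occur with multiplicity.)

-7, 0, 3

The characteristic polynomial is p(μ) = det(μI - A).
Cofactor expansion gives p(μ) = μ^3 + 4μ^2 - 21μ.
Since p(0) = 0, μ = 0 is a root.
Dividing by μ leaves μ^2 + 4μ - 21.
The quadratic factors as (μ + 7)·(μ - 3).
Eigenvalues: -7, 0, 3.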